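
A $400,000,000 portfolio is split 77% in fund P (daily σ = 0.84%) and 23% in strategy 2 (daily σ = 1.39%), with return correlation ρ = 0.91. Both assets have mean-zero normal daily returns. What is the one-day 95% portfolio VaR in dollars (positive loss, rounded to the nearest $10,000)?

$6,230,000

σ_p² = 0.77²·0.84² + 0.23²·1.39² + 2·0.91·0.77·0.23·0.84·1.39 = 0.8969 (%²).
σ_p = √0.8969 = 0.947%.
At 95%, z = 1.645.
VaR = 1.645 × 0.947% = 1.558%; on $400,000,000 that is $6,232,000.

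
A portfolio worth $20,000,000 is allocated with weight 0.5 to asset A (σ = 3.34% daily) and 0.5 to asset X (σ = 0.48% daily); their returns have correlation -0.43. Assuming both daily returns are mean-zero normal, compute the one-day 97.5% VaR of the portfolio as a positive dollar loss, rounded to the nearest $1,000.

σ_p² = 0.5²·3.34² + 0.5²·0.48² + 2·-0.43·0.5·0.5·3.34·0.48 = 2.5018 (%²).
σ_p = √2.5018 = 1.582%.
At 97.5%, z = 1.960.
VaR = 1.960 × 1.582% = 3.101%; on $20,000,000 that is $620,200.

$620,000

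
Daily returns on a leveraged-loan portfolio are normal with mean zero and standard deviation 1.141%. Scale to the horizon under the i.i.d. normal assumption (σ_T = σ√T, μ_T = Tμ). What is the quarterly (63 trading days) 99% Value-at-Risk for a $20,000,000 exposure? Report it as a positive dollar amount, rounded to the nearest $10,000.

$4,210,000

At 99%, z = 2.326.
σ_{63d} = 1.141% × √63 = 9.056%.
VaR = 2.326 × 9.056% = 21.064%.
On $20,000,000: 0.21064 × $20,000,000 = $4,212,800.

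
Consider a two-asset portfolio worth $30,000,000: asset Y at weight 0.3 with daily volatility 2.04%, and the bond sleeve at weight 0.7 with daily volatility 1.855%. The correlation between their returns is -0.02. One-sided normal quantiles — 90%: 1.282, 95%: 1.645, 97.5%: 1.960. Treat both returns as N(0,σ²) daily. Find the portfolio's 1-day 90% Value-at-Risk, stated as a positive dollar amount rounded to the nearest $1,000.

σ_p² = 0.3²·2.04² + 0.7²·1.855² + 2·-0.02·0.3·0.7·2.04·1.855 = 2.0289 (%²).
σ_p = √2.0289 = 1.424%.
VaR = 1.282 × 1.424% = 1.826%; on $30,000,000 that is $547,800.

$548,000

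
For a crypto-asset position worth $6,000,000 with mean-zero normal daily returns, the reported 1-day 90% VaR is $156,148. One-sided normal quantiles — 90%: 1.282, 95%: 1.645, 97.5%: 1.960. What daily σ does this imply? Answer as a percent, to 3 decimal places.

2.030%

VaR as a fraction: $156,148 / $6,000,000 = 2.602%.
σ = VaR / z = 2.602% / 1.282 = 2.030%.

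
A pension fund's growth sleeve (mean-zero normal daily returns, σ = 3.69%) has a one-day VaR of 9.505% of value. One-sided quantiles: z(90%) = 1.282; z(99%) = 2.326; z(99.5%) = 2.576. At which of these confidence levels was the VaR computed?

Implied z = VaR/σ = 9.505 / 3.69 = 2.576.
This matches z(99.5%) = 2.576.

99.5%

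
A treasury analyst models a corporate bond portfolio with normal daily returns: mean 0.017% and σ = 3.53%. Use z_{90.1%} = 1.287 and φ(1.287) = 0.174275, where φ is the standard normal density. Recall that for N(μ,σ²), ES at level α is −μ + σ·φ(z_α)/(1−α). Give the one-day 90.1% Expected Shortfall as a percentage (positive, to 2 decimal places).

Tail multiplier: φ(z)/(1−α) = 0.174275 / 0.099 = 1.760.
ES = −(0.017%) + 3.53% × 1.760 = 6.196%.

6.20%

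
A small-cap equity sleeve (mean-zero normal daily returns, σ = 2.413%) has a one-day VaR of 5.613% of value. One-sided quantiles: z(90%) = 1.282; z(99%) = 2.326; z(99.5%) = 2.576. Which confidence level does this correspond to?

99%

Implied z = VaR/σ = 5.613 / 2.413 = 2.326.
This matches z(99%) = 2.326.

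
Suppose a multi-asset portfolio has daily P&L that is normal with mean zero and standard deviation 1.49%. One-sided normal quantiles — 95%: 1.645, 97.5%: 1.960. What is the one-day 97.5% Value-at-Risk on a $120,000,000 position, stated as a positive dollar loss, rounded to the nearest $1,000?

VaR = z·σ = 1.960 × 1.49% = 2.920%.
On $120,000,000: 0.02920 × $120,000,000 = $3,504,000.

$3,504,000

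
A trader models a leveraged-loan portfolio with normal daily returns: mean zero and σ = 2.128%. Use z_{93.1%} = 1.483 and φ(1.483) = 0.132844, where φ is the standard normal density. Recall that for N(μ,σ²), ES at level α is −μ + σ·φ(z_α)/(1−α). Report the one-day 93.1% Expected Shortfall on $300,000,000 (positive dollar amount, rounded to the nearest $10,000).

$12,290,000

Tail multiplier: φ(z)/(1−α) = 0.132844 / 0.069 = 1.925.
ES = 2.128% × 1.925 = 4.096%.
On $300,000,000: 0.04096 × $300,000,000 = $12,288,000.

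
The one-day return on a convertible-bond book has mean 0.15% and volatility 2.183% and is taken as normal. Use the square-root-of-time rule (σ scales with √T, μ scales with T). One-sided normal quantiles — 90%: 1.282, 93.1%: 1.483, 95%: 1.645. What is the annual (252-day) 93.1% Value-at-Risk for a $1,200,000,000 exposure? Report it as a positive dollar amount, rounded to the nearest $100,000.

$163,100,000

σ_{252d} = 2.183% × √252 = 34.654%; μ_{252d} = 252 × 0.15% = 37.800%.
VaR = −(37.800%) + 1.483 × 34.654% = 13.592%.
On $1,200,000,000: 0.13592 × $1,200,000,000 = $163,104,000.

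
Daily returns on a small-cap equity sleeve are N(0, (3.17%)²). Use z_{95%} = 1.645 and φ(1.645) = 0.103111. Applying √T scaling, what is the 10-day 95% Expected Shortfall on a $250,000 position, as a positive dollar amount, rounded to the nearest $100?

σ_{10d} = 3.17% × √10 = 10.024%.
ES multiplier = φ(z)/(1−α) = 0.103111/0.05 = 2.062.
ES = 10.024% × 2.062 = 20.669%; on $250,000: $51,672.

$51,700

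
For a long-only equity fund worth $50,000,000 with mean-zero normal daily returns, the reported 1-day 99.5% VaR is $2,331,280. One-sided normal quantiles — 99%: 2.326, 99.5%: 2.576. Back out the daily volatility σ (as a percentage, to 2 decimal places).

1.81%

VaR as a fraction: $2,331,280 / $50,000,000 = 4.663%.
σ = VaR / z = 4.663% / 2.576 = 1.810%.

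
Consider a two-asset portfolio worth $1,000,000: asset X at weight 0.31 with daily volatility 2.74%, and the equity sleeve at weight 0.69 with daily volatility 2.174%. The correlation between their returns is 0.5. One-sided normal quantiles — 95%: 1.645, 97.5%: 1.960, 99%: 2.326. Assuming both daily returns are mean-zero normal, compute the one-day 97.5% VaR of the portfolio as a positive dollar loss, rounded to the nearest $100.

$40,400

σ_p² = 0.31²·2.74² + 0.69²·2.174² + 2·0.5·0.31·0.69·2.74·2.174 = 4.2458 (%²).
σ_p = √4.2458 = 2.061%.
VaR = 1.960 × 2.061% = 4.040%; on $1,000,000 that is $40,400.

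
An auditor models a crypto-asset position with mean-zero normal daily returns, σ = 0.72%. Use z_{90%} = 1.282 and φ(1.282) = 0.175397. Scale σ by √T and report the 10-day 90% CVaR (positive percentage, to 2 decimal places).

3.99%

σ_{10d} = 0.72% × √10 = 2.277%.
ES multiplier = φ(z)/(1−α) = 0.175397/0.1 = 1.754.
ES = 2.277% × 1.754 = 3.994%.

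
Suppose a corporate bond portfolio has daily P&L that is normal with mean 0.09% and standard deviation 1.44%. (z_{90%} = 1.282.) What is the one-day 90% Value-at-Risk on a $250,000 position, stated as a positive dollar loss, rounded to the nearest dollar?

VaR = −μ + z·σ = −(0.09%) + 1.282 × 1.44% = 1.756%.
On $250,000: 0.01756 × $250,000 = $4,390.

$4,390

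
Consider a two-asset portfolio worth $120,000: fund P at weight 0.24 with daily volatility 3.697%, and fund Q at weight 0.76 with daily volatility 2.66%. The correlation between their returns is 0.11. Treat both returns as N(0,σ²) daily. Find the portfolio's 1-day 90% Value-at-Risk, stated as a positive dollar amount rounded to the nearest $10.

σ_p² = 0.24²·3.697² + 0.76²·2.66² + 2·0.11·0.24·0.76·3.697·2.66 = 5.2688 (%²).
σ_p = √5.2688 = 2.295%.
At 90%, z = 1.282.
VaR = 1.282 × 2.295% = 2.942%; on $120,000 that is $3,530.

$3,530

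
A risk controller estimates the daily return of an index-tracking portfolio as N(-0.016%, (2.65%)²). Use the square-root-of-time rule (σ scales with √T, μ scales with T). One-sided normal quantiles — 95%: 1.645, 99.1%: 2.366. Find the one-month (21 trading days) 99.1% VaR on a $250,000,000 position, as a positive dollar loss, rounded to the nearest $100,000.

$72,700,000

σ_{21d} = 2.65% × √21 = 12.144%; μ_{21d} = 21 × -0.016% = -0.336%.
VaR = −(-0.336%) + 2.366 × 12.144% = 29.069%.
On $250,000,000: 0.29069 × $250,000,000 = $72,672,500.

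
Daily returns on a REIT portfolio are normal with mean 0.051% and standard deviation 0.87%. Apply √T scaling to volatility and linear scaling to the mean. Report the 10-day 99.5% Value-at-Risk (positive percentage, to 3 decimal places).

At 99.5%, z = 2.576.
σ_{10d} = 0.87% × √10 = 2.751%; μ_{10d} = 10 × 0.051% = 0.510%.
VaR = −(0.510%) + 2.576 × 2.751% = 6.577%.

6.577%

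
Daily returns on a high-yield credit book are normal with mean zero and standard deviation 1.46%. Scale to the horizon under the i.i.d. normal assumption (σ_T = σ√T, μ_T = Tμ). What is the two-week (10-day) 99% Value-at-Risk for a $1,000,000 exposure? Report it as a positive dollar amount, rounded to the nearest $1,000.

$107,000

At 99%, z = 2.326.
σ_{10d} = 1.46% × √10 = 4.617%.
VaR = 2.326 × 4.617% = 10.739%.
On $1,000,000: 0.10739 × $1,000,000 = $107,390.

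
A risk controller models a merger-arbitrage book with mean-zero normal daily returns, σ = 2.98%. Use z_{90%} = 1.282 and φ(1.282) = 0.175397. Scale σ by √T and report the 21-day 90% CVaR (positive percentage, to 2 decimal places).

23.95%

σ_{21d} = 2.98% × √21 = 13.656%.
ES multiplier = φ(z)/(1−α) = 0.175397/0.1 = 1.754.
ES = 13.656% × 1.754 = 23.953%.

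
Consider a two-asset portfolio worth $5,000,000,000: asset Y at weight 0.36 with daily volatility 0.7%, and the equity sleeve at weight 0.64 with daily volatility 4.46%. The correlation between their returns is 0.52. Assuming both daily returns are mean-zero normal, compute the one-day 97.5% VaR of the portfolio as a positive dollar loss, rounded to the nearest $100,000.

σ_p² = 0.36²·0.7² + 0.64²·4.46² + 2·0.52·0.36·0.64·0.7·4.46 = 8.9592 (%²).
σ_p = √8.9592 = 2.993%.
At 97.5%, z = 1.960.
VaR = 1.960 × 2.993% = 5.866%; on $5,000,000,000 that is $293,300,000.

$293,300,000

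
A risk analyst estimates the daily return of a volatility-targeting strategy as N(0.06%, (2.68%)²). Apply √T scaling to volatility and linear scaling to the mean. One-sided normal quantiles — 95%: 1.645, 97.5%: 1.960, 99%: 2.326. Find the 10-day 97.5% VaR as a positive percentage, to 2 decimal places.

σ_{10d} = 2.68% × √10 = 8.475%; μ_{10d} = 10 × 0.06% = 0.600%.
VaR = −(0.600%) + 1.960 × 8.475% = 16.011%.

16.01%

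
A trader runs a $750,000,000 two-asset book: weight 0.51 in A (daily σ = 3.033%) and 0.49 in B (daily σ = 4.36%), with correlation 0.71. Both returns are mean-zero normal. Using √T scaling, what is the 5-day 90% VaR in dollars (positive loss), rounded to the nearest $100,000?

σ_p = √(0.51²·3.033² + 0.49²·4.36² + 2·0.71·0.51·0.49·3.033·4.36) = 3.413%.
σ_{5d} = 3.413% × √5 = 7.632%.
z(90%) = 1.282.
VaR = 1.282 × 7.632% = 9.784%; on $750,000,000 that is $73,380,000.

$73,400,000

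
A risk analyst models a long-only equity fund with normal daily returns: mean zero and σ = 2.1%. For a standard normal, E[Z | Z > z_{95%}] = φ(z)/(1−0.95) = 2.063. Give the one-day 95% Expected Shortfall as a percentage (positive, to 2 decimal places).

4.33%

ES = 2.1% × 2.063 = 4.332%.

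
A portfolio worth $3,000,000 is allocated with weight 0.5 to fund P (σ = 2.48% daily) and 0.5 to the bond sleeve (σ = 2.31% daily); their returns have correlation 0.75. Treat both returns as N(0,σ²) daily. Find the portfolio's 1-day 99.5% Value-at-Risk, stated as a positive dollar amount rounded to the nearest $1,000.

$173,000

σ_p² = 0.5²·2.48² + 0.5²·2.31² + 2·0.75·0.5·0.5·2.48·2.31 = 5.0199 (%²).
σ_p = √5.0199 = 2.241%.
At 99.5%, z = 2.576.
VaR = 2.576 × 2.241% = 5.773%; on $3,000,000 that is $173,190.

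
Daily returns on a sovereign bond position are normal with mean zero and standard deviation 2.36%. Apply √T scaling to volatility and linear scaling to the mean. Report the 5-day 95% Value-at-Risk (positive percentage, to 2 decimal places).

8.68%

At 95%, z = 1.645.
σ_{5d} = 2.36% × √5 = 5.277%.
VaR = 1.645 × 5.277% = 8.681%.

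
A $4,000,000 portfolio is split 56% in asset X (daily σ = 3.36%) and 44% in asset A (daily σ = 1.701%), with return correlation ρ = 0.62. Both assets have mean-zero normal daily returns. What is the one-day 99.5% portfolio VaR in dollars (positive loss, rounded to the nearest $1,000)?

σ_p² = 0.56²·3.36² + 0.44²·1.701² + 2·0.62·0.56·0.44·3.36·1.701 = 5.8468 (%²).
σ_p = √5.8468 = 2.418%.
At 99.5%, z = 2.576.
VaR = 2.576 × 2.418% = 6.229%; on $4,000,000 that is $249,160.

$249,000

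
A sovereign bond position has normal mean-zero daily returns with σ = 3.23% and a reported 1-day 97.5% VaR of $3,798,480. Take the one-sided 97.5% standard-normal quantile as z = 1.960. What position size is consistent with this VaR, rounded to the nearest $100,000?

$60,000,000

VaR as a fraction of value: z·σ = 1.960 × 3.23% = 6.3308%.
Position = $3,798,480 / 0.063308 = $60,000,000.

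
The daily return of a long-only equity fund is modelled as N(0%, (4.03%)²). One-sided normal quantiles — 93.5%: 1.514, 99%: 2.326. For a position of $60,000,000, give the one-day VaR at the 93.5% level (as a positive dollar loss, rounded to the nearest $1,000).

VaR = z·σ = 1.514 × 4.03% = 6.101%.
On $60,000,000: 0.06101 × $60,000,000 = $3,660,600.

$3,661,000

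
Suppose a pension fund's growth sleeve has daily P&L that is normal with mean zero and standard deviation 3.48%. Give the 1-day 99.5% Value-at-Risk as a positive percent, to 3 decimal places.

At 99.5% one-sided, z = 2.576.
VaR = z·σ = 2.576 × 3.48% = 8.964%.

8.964%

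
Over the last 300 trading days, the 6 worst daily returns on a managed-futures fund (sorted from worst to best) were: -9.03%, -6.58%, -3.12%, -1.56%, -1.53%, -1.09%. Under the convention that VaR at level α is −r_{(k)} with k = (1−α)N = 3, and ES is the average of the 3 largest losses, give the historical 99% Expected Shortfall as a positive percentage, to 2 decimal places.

The 3 worst returns sum to -18.73%.
ES = −(-18.73%) / 3 = 6.2433…% ≈ 6.24%.

6.24%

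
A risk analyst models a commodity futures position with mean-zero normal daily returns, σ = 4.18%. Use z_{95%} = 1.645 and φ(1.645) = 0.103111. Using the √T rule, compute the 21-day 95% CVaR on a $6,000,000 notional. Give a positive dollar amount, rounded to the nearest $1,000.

σ_{21d} = 4.18% × √21 = 19.155%.
ES multiplier = φ(z)/(1−α) = 0.103111/0.05 = 2.062.
ES = 19.155% × 2.062 = 39.498%; on $6,000,000: $2,369,880.

$2,370,000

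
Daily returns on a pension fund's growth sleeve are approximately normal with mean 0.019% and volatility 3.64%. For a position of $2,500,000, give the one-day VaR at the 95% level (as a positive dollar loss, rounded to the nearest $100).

At 95% one-sided, z = 1.645.
VaR = −μ + z·σ = −(0.019%) + 1.645 × 3.64% = 5.969%.
On $2,500,000: 0.05969 × $2,500,000 = $149,225.

$149,200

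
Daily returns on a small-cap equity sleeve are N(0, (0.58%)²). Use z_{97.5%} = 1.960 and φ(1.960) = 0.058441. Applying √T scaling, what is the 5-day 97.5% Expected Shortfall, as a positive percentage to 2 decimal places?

σ_{5d} = 0.58% × √5 = 1.297%.
ES multiplier = φ(z)/(1−α) = 0.058441/0.025 = 2.338.
ES = 1.297% × 2.338 = 3.032%.

3.03%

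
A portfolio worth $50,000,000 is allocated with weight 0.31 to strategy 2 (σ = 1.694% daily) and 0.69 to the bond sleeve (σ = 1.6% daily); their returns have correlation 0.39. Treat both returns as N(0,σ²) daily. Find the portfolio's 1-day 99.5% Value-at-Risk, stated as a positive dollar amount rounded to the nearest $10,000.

$1,800,000

σ_p² = 0.31²·1.694² + 0.69²·1.6² + 2·0.39·0.31·0.69·1.694·1.6 = 1.9468 (%²).
σ_p = √1.9468 = 1.395%.
At 99.5%, z = 2.576.
VaR = 2.576 × 1.395% = 3.594%; on $50,000,000 that is $1,797,000.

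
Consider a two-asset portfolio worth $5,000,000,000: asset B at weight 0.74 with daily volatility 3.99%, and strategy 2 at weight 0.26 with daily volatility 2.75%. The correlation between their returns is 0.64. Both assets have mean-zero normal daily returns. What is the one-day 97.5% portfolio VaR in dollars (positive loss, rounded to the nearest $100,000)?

σ_p² = 0.74²·3.99² + 0.26²·2.75² + 2·0.64·0.74·0.26·3.99·2.75 = 11.9313 (%²).
σ_p = √11.9313 = 3.454%.
At 97.5%, z = 1.960.
VaR = 1.960 × 3.454% = 6.770%; on $5,000,000,000 that is $338,500,000.

$338,500,000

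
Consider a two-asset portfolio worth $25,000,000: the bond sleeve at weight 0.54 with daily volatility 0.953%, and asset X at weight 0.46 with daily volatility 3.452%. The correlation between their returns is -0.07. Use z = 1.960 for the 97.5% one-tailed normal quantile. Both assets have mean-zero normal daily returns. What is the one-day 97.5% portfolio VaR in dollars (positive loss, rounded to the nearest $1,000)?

σ_p² = 0.54²·0.953² + 0.46²·3.452² + 2·-0.07·0.54·0.46·0.953·3.452 = 2.6719 (%²).
σ_p = √2.6719 = 1.635%.
VaR = 1.960 × 1.635% = 3.205%; on $25,000,000 that is $801,250.

$801,000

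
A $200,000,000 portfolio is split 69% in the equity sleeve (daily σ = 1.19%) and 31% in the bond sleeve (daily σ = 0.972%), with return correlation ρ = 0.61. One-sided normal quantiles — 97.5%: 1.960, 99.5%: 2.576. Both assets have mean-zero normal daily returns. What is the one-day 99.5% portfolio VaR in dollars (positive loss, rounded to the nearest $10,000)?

$5,320,000

σ_p² = 0.69²·1.19² + 0.31²·0.972² + 2·0.61·0.69·0.31·1.19·0.972 = 1.0668 (%²).
σ_p = √1.0668 = 1.033%.
VaR = 2.576 × 1.033% = 2.661%; on $200,000,000 that is $5,322,000.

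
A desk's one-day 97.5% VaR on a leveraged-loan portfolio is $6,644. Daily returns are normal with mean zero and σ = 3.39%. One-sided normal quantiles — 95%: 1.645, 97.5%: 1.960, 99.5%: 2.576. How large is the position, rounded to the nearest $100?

$100,000

VaR as a fraction of value: z·σ = 1.960 × 3.39% = 6.6444%.
Position = $6,644 / 0.066444 = $99,994.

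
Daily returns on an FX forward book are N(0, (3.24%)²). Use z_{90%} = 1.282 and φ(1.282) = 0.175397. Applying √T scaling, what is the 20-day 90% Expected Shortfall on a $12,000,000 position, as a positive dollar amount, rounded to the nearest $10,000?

$3,050,000

σ_{20d} = 3.24% × √20 = 14.490%.
ES multiplier = φ(z)/(1−α) = 0.175397/0.1 = 1.754.
ES = 14.490% × 1.754 = 25.415%; on $12,000,000: $3,049,800.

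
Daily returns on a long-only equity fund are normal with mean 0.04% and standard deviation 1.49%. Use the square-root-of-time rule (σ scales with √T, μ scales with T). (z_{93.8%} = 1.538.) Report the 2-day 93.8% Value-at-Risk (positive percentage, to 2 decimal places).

3.16%

σ_{2d} = 1.49% × √2 = 2.107%; μ_{2d} = 2 × 0.04% = 0.080%.
VaR = −(0.080%) + 1.538 × 2.107% = 3.161%.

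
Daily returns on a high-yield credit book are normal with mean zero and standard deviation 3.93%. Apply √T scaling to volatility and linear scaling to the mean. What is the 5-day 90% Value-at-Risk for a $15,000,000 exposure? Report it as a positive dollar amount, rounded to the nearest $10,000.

$1,690,000

At 90%, z = 1.282.
σ_{5d} = 3.93% × √5 = 8.788%.
VaR = 1.282 × 8.788% = 11.266%.
On $15,000,000: 0.11266 × $15,000,000 = $1,689,900.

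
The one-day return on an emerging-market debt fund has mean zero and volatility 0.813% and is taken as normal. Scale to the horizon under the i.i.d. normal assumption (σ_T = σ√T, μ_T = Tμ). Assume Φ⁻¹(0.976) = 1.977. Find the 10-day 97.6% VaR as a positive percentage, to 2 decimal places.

5.08%

σ_{10d} = 0.813% × √10 = 2.571%.
VaR = 1.977 × 2.571% = 5.083%.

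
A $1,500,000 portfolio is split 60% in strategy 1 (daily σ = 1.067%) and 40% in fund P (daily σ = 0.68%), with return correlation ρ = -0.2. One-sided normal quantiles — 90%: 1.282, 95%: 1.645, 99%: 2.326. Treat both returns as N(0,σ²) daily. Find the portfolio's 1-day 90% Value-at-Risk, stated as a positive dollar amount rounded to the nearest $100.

$12,400

σ_p² = 0.6²·1.067² + 0.4²·0.68² + 2·-0.2·0.6·0.4·1.067·0.68 = 0.4142 (%²).
σ_p = √0.4142 = 0.644%.
VaR = 1.282 × 0.644% = 0.826%; on $1,500,000 that is $12,390.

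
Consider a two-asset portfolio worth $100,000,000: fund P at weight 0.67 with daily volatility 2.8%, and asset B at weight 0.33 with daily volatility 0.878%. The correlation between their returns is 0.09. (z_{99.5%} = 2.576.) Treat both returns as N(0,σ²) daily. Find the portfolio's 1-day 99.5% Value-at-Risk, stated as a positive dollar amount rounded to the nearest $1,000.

$4,956,000

σ_p² = 0.67²·2.8² + 0.33²·0.878² + 2·0.09·0.67·0.33·2.8·0.878 = 3.7012 (%²).
σ_p = √3.7012 = 1.924%.
VaR = 2.576 × 1.924% = 4.956%; on $100,000,000 that is $4,956,000.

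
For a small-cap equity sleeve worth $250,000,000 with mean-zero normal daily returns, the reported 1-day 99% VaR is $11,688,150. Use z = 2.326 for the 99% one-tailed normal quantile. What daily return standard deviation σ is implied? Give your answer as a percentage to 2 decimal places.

VaR as a fraction: $11,688,150 / $250,000,000 = 4.675%.
σ = VaR / z = 4.675% / 2.326 = 2.010%.

2.01%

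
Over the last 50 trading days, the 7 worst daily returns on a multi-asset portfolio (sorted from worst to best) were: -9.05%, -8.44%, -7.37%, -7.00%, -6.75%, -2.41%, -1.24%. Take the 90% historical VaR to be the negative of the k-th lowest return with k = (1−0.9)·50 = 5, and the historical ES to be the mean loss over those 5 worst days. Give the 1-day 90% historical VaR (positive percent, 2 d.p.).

6.75%

k = 5; the 5th lowest return is -6.75%, so VaR = 6.75%.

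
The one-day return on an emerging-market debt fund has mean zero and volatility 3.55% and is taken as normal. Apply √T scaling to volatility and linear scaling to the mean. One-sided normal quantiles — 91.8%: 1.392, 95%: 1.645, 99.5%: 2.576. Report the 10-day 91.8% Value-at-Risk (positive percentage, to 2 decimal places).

15.63%

σ_{10d} = 3.55% × √10 = 11.226%.
VaR = 1.392 × 11.226% = 15.627%.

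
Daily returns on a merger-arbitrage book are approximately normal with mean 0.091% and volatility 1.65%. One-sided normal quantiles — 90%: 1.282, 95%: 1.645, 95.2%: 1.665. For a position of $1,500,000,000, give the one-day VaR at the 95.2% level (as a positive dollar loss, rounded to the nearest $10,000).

$39,840,000

VaR = −μ + z·σ = −(0.091%) + 1.665 × 1.65% = 2.656%.
On $1,500,000,000: 0.02656 × $1,500,000,000 = $39,840,000.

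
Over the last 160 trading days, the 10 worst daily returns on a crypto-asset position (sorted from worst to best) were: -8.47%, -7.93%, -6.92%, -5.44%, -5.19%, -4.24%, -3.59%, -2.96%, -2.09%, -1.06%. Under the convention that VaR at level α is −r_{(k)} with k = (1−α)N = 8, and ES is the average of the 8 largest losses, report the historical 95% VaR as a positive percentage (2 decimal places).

k = 8; the 8th lowest return is -2.96%, so VaR = 2.96%.

2.96%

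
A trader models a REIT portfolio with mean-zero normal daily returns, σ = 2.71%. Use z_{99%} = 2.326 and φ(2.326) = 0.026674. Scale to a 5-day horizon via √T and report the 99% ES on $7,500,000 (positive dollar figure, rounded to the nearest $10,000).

$1,210,000

σ_{5d} = 2.71% × √5 = 6.060%.
ES multiplier = φ(z)/(1−α) = 0.026674/0.01 = 2.667.
ES = 6.060% × 2.667 = 16.162%; on $7,500,000: $1,212,150.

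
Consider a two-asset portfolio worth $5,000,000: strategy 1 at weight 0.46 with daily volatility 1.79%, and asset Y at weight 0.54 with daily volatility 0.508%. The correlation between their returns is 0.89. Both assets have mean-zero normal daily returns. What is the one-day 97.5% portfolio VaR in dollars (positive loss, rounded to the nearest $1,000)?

σ_p² = 0.46²·1.79² + 0.54²·0.508² + 2·0.89·0.46·0.54·1.79·0.508 = 1.1553 (%²).
σ_p = √1.1553 = 1.075%.
At 97.5%, z = 1.960.
VaR = 1.960 × 1.075% = 2.107%; on $5,000,000 that is $105,350.

$105,000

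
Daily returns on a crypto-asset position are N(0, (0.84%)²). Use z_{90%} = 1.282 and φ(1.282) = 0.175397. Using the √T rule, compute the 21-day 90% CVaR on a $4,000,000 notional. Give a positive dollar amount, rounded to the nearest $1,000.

σ_{21d} = 0.84% × √21 = 3.849%.
ES multiplier = φ(z)/(1−α) = 0.175397/0.1 = 1.754.
ES = 3.849% × 1.754 = 6.751%; on $4,000,000: $270,040.

$270,000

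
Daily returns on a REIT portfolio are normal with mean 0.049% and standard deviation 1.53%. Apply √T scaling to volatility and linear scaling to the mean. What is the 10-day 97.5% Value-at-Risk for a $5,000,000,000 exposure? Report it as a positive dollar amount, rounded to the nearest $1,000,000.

At 97.5%, z = 1.960.
σ_{10d} = 1.53% × √10 = 4.838%; μ_{10d} = 10 × 0.049% = 0.490%.
VaR = −(0.490%) + 1.960 × 4.838% = 8.992%.
On $5,000,000,000: 0.08992 × $5,000,000,000 = $449,600,000.

$450,000,000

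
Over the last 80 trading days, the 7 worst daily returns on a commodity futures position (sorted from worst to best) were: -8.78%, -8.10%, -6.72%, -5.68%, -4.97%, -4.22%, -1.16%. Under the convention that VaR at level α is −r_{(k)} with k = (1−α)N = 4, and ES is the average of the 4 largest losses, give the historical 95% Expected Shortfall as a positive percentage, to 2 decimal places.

7.32%

The 4 worst returns sum to -29.28%.
ES = −(-29.28%) / 4 = 7.32%.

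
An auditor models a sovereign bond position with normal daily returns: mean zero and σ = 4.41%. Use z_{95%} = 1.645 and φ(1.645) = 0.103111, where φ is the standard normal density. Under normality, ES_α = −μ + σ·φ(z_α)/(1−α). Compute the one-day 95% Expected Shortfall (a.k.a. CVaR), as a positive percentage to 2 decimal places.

9.09%

Tail multiplier: φ(z)/(1−α) = 0.103111 / 0.05 = 2.062.
ES = 4.41% × 2.062 = 9.093%.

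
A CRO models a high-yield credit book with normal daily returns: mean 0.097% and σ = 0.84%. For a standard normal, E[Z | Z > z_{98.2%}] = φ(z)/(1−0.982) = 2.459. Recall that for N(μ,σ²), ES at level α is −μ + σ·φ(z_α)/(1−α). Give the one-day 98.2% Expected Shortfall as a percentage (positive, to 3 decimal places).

1.969%

ES = −(0.097%) + 0.84% × 2.459 = 1.969%.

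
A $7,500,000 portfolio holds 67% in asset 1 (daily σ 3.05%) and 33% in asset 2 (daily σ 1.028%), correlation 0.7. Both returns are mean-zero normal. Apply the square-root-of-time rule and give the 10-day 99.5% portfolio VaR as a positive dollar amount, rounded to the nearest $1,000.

$1,401,000

σ_p = √(0.67²·3.05² + 0.33²·1.028² + 2·0.7·0.67·0.33·3.05·1.028) = 2.294%.
σ_{10d} = 2.294% × √10 = 7.254%.
z(99.5%) = 2.576.
VaR = 2.576 × 7.254% = 18.686%; on $7,500,000 that is $1,401,450.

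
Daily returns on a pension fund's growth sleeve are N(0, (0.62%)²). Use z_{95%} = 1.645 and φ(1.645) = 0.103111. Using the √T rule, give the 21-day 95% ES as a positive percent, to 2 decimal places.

σ_{21d} = 0.62% × √21 = 2.841%.
ES multiplier = φ(z)/(1−α) = 0.103111/0.05 = 2.062.
ES = 2.841% × 2.062 = 5.858%.

5.86%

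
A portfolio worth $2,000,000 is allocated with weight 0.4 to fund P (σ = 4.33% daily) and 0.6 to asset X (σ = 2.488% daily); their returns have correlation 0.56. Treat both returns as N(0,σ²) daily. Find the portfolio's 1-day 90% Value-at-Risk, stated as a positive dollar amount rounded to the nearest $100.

σ_p² = 0.4²·4.33² + 0.6²·2.488² + 2·0.56·0.4·0.6·4.33·2.488 = 8.1241 (%²).
σ_p = √8.1241 = 2.850%.
At 90%, z = 1.282.
VaR = 1.282 × 2.850% = 3.654%; on $2,000,000 that is $73,080.

$73,100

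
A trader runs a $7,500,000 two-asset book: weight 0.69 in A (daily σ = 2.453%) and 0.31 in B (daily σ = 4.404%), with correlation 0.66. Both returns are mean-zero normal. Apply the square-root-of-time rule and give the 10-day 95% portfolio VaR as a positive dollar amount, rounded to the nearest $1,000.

σ_p = √(0.69²·2.453² + 0.31²·4.404² + 2·0.66·0.69·0.31·2.453·4.404) = 2.789%.
σ_{10d} = 2.789% × √10 = 8.820%.
z(95%) = 1.645.
VaR = 1.645 × 8.820% = 14.509%; on $7,500,000 that is $1,088,175.

$1,088,000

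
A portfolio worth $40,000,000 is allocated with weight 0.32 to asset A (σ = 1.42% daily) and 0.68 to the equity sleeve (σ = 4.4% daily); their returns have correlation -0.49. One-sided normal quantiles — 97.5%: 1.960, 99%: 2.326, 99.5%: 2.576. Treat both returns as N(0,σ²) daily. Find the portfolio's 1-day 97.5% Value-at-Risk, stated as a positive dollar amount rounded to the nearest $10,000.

$2,190,000

σ_p² = 0.32²·1.42² + 0.68²·4.4² + 2·-0.49·0.32·0.68·1.42·4.4 = 7.8262 (%²).
σ_p = √7.8262 = 2.798%.
VaR = 1.960 × 2.798% = 5.484%; on $40,000,000 that is $2,193,600.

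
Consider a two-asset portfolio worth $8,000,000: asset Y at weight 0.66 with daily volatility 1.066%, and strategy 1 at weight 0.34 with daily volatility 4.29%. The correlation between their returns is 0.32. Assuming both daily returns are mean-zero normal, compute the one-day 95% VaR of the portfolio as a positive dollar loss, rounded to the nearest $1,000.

σ_p² = 0.66²·1.066² + 0.34²·4.29² + 2·0.32·0.66·0.34·1.066·4.29 = 3.2793 (%²).
σ_p = √3.2793 = 1.811%.
At 95%, z = 1.645.
VaR = 1.645 × 1.811% = 2.979%; on $8,000,000 that is $238,320.

$238,000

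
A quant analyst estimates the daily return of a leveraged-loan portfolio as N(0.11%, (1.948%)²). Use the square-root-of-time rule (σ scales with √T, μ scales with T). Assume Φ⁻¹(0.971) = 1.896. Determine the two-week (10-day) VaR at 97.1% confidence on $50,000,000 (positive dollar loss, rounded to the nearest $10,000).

$5,290,000

σ_{10d} = 1.948% × √10 = 6.160%; μ_{10d} = 10 × 0.11% = 1.100%.
VaR = −(1.100%) + 1.896 × 6.160% = 10.579%.
On $50,000,000: 0.10579 × $50,000,000 = $5,289,500.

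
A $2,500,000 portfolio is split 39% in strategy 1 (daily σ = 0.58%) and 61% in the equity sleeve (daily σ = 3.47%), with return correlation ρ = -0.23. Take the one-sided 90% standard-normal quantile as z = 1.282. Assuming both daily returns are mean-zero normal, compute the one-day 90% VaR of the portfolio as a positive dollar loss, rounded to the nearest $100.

σ_p² = 0.39²·0.58² + 0.61²·3.47² + 2·-0.23·0.39·0.61·0.58·3.47 = 4.3113 (%²).
σ_p = √4.3113 = 2.076%.
VaR = 1.282 × 2.076% = 2.661%; on $2,500,000 that is $66,525.

$66,500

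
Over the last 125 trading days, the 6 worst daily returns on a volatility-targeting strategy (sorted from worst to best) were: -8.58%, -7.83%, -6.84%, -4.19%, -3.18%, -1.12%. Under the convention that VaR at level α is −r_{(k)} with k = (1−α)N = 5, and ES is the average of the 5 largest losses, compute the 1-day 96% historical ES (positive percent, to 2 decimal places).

The 5 worst returns sum to -30.62%.
ES = −(-30.62%) / 5 = 6.124% ≈ 6.12%.

6.12%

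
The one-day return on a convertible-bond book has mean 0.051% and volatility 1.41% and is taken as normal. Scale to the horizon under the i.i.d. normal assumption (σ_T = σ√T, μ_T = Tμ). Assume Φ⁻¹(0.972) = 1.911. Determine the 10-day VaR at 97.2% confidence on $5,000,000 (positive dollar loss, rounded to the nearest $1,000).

$401,000

σ_{10d} = 1.41% × √10 = 4.459%; μ_{10d} = 10 × 0.051% = 0.510%.
VaR = −(0.510%) + 1.911 × 4.459% = 8.011%.
On $5,000,000: 0.08011 × $5,000,000 = $400,550.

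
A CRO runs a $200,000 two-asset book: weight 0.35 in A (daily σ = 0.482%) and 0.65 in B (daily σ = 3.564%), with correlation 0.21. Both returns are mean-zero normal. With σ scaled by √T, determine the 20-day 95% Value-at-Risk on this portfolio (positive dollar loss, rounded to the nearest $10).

σ_p = √(0.35²·0.482² + 0.65²·3.564² + 2·0.21·0.35·0.65·0.482·3.564) = 2.358%.
σ_{20d} = 2.358% × √20 = 10.545%.
z(95%) = 1.645.
VaR = 1.645 × 10.545% = 17.347%; on $200,000 that is $34,694.

$34,690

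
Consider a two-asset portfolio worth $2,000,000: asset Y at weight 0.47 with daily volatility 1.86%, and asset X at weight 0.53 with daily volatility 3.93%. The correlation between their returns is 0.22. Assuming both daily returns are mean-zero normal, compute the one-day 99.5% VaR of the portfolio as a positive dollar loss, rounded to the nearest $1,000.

$125,000

σ_p² = 0.47²·1.86² + 0.53²·3.93² + 2·0.22·0.47·0.53·1.86·3.93 = 5.9039 (%²).
σ_p = √5.9039 = 2.430%.
At 99.5%, z = 2.576.
VaR = 2.576 × 2.430% = 6.260%; on $2,000,000 that is $125,200.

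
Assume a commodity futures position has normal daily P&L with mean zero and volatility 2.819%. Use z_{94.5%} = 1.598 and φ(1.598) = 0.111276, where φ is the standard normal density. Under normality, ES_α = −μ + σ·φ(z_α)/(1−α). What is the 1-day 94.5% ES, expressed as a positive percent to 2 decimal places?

Tail multiplier: φ(z)/(1−α) = 0.111276 / 0.055 = 2.023.
ES = 2.819% × 2.023 = 5.703%.

5.70%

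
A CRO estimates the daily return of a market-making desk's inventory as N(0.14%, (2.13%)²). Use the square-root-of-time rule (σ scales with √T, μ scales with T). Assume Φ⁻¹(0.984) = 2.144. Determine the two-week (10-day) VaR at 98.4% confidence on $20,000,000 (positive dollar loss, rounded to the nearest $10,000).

$2,610,000

σ_{10d} = 2.13% × √10 = 6.736%; μ_{10d} = 10 × 0.14% = 1.400%.
VaR = −(1.400%) + 2.144 × 6.736% = 13.042%.
On $20,000,000: 0.13042 × $20,000,000 = $2,608,400.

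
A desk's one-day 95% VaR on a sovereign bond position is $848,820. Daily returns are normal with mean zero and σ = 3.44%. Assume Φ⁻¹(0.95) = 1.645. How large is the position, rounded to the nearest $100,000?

$15,000,000

VaR as a fraction of value: z·σ = 1.645 × 3.44% = 5.6588%.
Position = $848,820 / 0.056588 = $15,000,000.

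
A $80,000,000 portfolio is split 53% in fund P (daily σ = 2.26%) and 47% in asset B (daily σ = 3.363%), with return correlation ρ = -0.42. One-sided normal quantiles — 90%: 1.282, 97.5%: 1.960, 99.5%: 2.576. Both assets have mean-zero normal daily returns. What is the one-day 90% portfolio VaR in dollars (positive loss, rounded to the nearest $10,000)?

$1,570,000

σ_p² = 0.53²·2.26² + 0.47²·3.363² + 2·-0.42·0.53·0.47·2.26·3.363 = 2.3427 (%²).
σ_p = √2.3427 = 1.531%.
VaR = 1.282 × 1.531% = 1.963%; on $80,000,000 that is $1,570,400.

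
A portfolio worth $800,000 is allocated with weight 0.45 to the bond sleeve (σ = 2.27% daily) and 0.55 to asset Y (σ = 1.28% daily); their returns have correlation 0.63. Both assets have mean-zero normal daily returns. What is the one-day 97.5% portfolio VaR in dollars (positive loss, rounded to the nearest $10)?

σ_p² = 0.45²·2.27² + 0.55²·1.28² + 2·0.63·0.45·0.55·2.27·1.28 = 2.4452 (%²).
σ_p = √2.4452 = 1.564%.
At 97.5%, z = 1.960.
VaR = 1.960 × 1.564% = 3.065%; on $800,000 that is $24,520.

$24,520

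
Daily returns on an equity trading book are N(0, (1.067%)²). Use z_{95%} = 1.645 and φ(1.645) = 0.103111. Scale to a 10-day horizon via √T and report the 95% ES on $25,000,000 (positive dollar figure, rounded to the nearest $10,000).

σ_{10d} = 1.067% × √10 = 3.374%.
ES multiplier = φ(z)/(1−α) = 0.103111/0.05 = 2.062.
ES = 3.374% × 2.062 = 6.957%; on $25,000,000: $1,739,250.

$1,740,000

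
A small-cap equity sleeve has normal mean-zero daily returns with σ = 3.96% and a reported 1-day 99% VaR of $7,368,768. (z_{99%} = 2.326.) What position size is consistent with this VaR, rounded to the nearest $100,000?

VaR as a fraction of value: z·σ = 2.326 × 3.96% = 9.21096%.
Position = $7,368,768 / 0.0921096 = $80,000,000.

$80,000,000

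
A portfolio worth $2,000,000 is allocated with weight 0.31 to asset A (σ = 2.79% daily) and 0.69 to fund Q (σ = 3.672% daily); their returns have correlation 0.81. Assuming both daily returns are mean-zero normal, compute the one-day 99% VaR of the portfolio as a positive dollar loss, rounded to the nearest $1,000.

$152,000

σ_p² = 0.31²·2.79² + 0.69²·3.672² + 2·0.81·0.31·0.69·2.79·3.672 = 10.7176 (%²).
σ_p = √10.7176 = 3.274%.
At 99%, z = 2.326.
VaR = 2.326 × 3.274% = 7.615%; on $2,000,000 that is $152,300.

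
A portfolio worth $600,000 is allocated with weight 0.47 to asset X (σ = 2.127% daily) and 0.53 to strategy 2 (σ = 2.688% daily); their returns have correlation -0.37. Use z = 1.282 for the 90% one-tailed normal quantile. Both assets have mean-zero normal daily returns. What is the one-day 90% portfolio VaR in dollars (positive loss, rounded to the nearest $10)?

σ_p² = 0.47²·2.127² + 0.53²·2.688² + 2·-0.37·0.47·0.53·2.127·2.688 = 1.9751 (%²).
σ_p = √1.9751 = 1.405%.
VaR = 1.282 × 1.405% = 1.801%; on $600,000 that is $10,806.

$10,810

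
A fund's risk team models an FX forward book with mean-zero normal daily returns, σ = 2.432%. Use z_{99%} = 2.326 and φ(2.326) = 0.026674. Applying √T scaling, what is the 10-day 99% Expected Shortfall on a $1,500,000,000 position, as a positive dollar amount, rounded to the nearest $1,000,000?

$308,000,000

σ_{10d} = 2.432% × √10 = 7.691%.
ES multiplier = φ(z)/(1−α) = 0.026674/0.01 = 2.667.
ES = 7.691% × 2.667 = 20.512%; on $1,500,000,000: $307,680,000.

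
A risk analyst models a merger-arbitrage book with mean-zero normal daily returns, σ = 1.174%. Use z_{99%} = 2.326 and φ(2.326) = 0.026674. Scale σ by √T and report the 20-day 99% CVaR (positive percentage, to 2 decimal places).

σ_{20d} = 1.174% × √20 = 5.250%.
ES multiplier = φ(z)/(1−α) = 0.026674/0.01 = 2.667.
ES = 5.250% × 2.667 = 14.002%.

14.00%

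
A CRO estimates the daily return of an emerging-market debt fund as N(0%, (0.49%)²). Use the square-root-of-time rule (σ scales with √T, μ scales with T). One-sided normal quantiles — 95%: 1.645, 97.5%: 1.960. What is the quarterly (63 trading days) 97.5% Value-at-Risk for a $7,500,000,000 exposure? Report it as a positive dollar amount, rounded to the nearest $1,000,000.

$572,000,000

σ_{63d} = 0.49% × √63 = 3.889%.
VaR = 1.960 × 3.889% = 7.622%.
On $7,500,000,000: 0.07622 × $7,500,000,000 = $571,650,000.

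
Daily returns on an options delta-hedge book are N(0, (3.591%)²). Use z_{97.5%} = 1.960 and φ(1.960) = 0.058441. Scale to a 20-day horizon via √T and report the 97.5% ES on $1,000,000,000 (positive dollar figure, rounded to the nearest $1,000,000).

$375,000,000

σ_{20d} = 3.591% × √20 = 16.059%.
ES multiplier = φ(z)/(1−α) = 0.058441/0.025 = 2.338.
ES = 16.059% × 2.338 = 37.546%; on $1,000,000,000: $375,460,000.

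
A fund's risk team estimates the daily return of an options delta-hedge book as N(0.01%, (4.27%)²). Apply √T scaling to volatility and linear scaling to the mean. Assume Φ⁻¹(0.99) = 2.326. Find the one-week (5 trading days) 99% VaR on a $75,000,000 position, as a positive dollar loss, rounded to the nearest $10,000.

σ_{5d} = 4.27% × √5 = 9.548%; μ_{5d} = 5 × 0.01% = 0.050%.
VaR = −(0.050%) + 2.326 × 9.548% = 22.159%.
On $75,000,000: 0.22159 × $75,000,000 = $16,619,250.

$16,620,000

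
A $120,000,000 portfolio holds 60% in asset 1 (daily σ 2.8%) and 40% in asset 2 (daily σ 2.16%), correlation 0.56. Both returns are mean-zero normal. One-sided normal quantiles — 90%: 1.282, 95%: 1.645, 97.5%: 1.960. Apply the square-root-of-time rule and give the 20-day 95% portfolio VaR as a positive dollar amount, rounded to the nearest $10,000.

σ_p = √(0.6²·2.8² + 0.4²·2.16² + 2·0.56·0.6·0.4·2.8·2.16) = 2.279%.
σ_{20d} = 2.279% × √20 = 10.192%.
VaR = 1.645 × 10.192% = 16.766%; on $120,000,000 that is $20,119,200.

$20,120,000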